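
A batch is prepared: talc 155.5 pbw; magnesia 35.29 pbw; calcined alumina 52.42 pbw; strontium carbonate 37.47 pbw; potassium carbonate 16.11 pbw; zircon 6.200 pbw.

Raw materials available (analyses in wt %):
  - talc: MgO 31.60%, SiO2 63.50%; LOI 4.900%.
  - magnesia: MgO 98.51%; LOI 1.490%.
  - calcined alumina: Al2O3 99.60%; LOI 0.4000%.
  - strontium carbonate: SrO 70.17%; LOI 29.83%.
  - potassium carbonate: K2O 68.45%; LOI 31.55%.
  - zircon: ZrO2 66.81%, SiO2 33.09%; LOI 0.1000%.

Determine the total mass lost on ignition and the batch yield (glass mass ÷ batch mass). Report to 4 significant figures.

LOI loss = 24.62 pbw; glass = 278.4 pbw; yield = 91.87%

The intermediate values appear with 4-significant-digit rounding in the printout; all arithmetic runs at full precision from start to finish. Each reported value carries a single rounding — the derived quantities are recomputed from the weighed amounts for 278.4 pbw of glass in exact precision (totals, yield, LOI, glass mass, the six compositions), as quoted within problem or answer.
Each material's LOI contribution:
  talc: 155.5 × 0.04900 = 7.620 pbw
  magnesia: 35.29 × 0.01490 = 0.5258 pbw
  calcined alumina: 52.42 × 0.004000 = 0.2097 pbw
  strontium carbonate: 37.47 × 0.2983 = 11.18 pbw
  potassium carbonate: 16.11 × 0.3155 = 5.083 pbw
  zircon: 6.200 × 0.001000 = 0.006200 pbw
Total LOI = 24.62 pbw
Glass = batch − LOI = 303.0 − 24.62 = 278.4 pbw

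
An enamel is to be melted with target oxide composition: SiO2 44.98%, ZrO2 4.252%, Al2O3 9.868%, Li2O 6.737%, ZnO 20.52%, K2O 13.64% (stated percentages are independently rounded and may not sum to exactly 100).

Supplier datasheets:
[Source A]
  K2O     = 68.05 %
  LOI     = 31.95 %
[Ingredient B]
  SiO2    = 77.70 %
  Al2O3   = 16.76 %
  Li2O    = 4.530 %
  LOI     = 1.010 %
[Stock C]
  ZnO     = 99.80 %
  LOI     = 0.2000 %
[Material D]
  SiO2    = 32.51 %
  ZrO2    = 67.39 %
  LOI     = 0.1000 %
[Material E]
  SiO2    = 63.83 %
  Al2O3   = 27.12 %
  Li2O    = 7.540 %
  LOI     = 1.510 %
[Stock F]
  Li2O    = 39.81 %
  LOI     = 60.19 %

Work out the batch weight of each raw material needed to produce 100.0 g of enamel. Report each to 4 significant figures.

The intermediate values are displayed (rounded to 4 significant digits) in the working — every computation runs at full precision in all steps — every reported result is rounded once only — the derived quantities (the six compositions, yield, LOI, the totals, net glass mass) are re-derived in full float precision from the batch weights at 100.0 g of glass as set out in either problem or answer.
Oxide-by-oxide targets in 100.0 g enamel:
  SiO2: 44.98% × 100.0 = 44.98 g
  ZrO2: 4.252% × 100.0 = 4.252 g
  Al2O3: 9.868% × 100.0 = 9.868 g
  Li2O: 6.737% × 100.0 = 6.737 g
  ZnO: 20.52% × 100.0 = 20.52 g
  K2O: 13.64% × 100.0 = 13.64 g
Sums-versus-targets review using the reported weights, for the quoted basis mass (sums match the target masses inside rounding margins):
  SiO2: 51.51·0.7770 + 6.310·0.3251 + 4.555·0.6383 = 44.98 g (target 44.98 g)
  ZrO2: 6.310·0.6739 = 4.252 g (target 4.252 g)
  Al2O3: 51.51·0.1676 + 4.555·0.2712 = 9.868 g (target 9.868 g)
  Li2O: 51.51·0.04530 + 4.555·0.07540 + 10.20·0.3981 = 6.737 g (target 6.737 g)
  ZnO: 20.56·0.9980 = 20.52 g (target 20.52 g)
  K2O: 20.04·0.6805 = 13.64 g (target 13.64 g)
Glass-mass sanity pass: whole batch net of LOI = 100.0 g (the Σ of target masses is 100.0 g; with the basis standing at 100.0 g — gaps are rounding artifacts).
Adding the batch up: Σ batch = 113.2 g; Σ batch·LOI gives LOI loss = 13.18 g; as yield: glass ÷ batch → 88.36%.

Batch per 100.0 g enamel:
  Source A: 20.04 g
  Ingredient B: 51.51 g
  Stock C: 20.56 g
  Material D: 6.310 g
  Material E: 4.555 g
  Stock F: 10.20 g
Total batch = 113.2 g; LOI loss = 13.18 g; yield = 88.36%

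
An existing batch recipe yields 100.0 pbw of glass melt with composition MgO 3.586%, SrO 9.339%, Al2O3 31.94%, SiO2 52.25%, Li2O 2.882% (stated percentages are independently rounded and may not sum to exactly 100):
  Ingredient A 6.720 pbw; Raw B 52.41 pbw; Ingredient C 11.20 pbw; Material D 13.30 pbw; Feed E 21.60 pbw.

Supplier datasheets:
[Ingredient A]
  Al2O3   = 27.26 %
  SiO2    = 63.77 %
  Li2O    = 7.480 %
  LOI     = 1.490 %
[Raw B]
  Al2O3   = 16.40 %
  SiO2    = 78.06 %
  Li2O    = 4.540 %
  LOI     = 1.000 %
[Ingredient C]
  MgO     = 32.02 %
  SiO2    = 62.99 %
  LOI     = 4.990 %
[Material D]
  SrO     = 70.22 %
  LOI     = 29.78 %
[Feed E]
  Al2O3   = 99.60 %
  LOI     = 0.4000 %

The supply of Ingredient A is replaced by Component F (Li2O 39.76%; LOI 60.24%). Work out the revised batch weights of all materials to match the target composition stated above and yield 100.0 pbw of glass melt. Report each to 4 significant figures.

All arithmetic carries exact precision from start to finish; rounding to 4 significant figures governs each working value as printed — exactly one rounding lands on each reported value; the derived quantities are computed at full precision (glass mass, yield, the five compositions, ignition loss, the totals) from the batch weights at 100.0 pbw of glass as set out in the problem or answer text.
Per-oxide target masses for 100.0 pbw glass melt:
  MgO: 3.586% × 100.0 = 3.586 pbw
  SrO: 9.339% × 100.0 = 9.339 pbw
  Al2O3: 31.94% × 100.0 = 31.94 pbw
  SiO2: 52.25% × 100.0 = 52.25 pbw
  Li2O: 2.882% × 100.0 = 2.882 pbw
Verifying the oxide balance from the weights as reported, for the quoted basis mass (delivered sums recover each target given rounding of the digits):
  MgO: 11.20·0.3202 = 3.586 pbw (target 3.586 pbw)
  SrO: 13.30·0.7022 = 9.339 pbw (target 9.339 pbw)
  Al2O3: 57.90·0.1640 + 22.53·0.9960 = 31.94 pbw (target 31.94 pbw)
  SiO2: 57.90·0.7806 + 11.20·0.6299 = 52.25 pbw (target 52.25 pbw)
  Li2O: 0.6373·0.3976 + 57.90·0.04540 = 2.882 pbw (target 2.882 pbw)
Glass mass check: net batch after ignition = 99.99 pbw (the Σ of target masses is 100.0 pbw; the stated basis being 100.0 pbw — deltas are rounding alone).
Whole-batch sum: Σ batch = 105.6 pbw; LOI loss = Σ batch·LOI = 5.573 pbw; the yield ratio, glass ÷ batch: 94.72%.

Revised batch per 100.0 pbw glass melt:
  Component F: 0.6373 pbw
  Raw B: 57.90 pbw
  Ingredient C: 11.20 pbw
  Material D: 13.30 pbw
  Feed E: 22.53 pbw
Total batch = 105.6 pbw; LOI loss = 5.573 pbw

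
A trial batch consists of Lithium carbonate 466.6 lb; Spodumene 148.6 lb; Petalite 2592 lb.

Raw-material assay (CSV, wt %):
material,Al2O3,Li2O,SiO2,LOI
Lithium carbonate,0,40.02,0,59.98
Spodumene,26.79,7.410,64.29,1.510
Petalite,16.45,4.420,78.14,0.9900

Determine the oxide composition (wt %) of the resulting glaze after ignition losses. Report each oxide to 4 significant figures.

Glass mass = 2899 lb (batch 3207 − LOI 307.8).
Composition: Al2O3 16.08%, Li2O 10.77%, SiO2 73.15%

Intermediates are printed (rounded to four significant digits) on the page — all internal work carries full precision in all steps; each reported result includes exactly one rounding. All derived quantities are carried in exact precision (net glass mass, LOI, the three compositions, yield, totals) from the weighed amounts at 2899 lb of glass as given in the problem or answer text.
Mass of each oxide from the mix:
  Al2O3: 148.6·0.2679 + 2592·0.1645 = 466.2 lb
  Li2O: 466.6·0.4002 + 148.6·0.07410 + 2592·0.04420 = 312.3 lb
  SiO2: 148.6·0.6429 + 2592·0.7814 = 2121 lb
LOI: 466.6·0.5998 + 148.6·0.01510 + 2592·0.009900 = 307.8 lb
Resulting glass, batch − LOI: 3207 − 307.8 = 2899 lb (= the summed oxide contributions)
each oxide over glass, ×100, is wt %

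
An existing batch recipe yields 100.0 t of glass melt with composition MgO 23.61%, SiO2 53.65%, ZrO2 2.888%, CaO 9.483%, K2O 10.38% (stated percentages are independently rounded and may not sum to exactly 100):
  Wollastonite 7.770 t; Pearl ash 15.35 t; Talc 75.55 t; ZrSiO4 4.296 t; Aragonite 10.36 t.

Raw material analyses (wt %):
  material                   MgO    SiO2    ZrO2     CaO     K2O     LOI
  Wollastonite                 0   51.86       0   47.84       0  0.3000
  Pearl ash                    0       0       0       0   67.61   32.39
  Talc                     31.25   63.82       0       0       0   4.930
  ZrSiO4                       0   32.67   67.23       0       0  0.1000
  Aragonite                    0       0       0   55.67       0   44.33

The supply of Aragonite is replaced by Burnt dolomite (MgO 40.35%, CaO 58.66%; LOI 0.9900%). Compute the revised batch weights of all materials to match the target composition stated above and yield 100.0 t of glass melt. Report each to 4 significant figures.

Revised batch per 100.0 t glass melt:
  Wollastonite: 14.57 t
  Pearl ash: 15.35 t
  Talc: 70.02 t
  ZrSiO4: 4.296 t
  Burnt dolomite: 4.281 t
Total batch = 108.5 t; LOI loss = 8.514 t

The working math runs at full precision at every stage — in-progress results are shown, with 4-significant-figure rounding, on the page. Each reported result is rounded just once — derived quantities are carried in full float precision (LOI, net glass mass, the totals, the yield, the five compositions) starting from the weights for 100.0 t of glass, as quoted within the problem or the answer.
Per-oxide target masses for 100.0 t glass melt:
  MgO: 23.61% × 100.0 = 23.61 t
  SiO2: 53.65% × 100.0 = 53.65 t
  ZrO2: 2.888% × 100.0 = 2.888 t
  CaO: 9.483% × 100.0 = 9.483 t
  K2O: 10.38% × 100.0 = 10.38 t
Checking each oxide sum using the reported weights, per the basis as stated (delivered sums recover each target within answer rounding):
  MgO: 70.02·0.3125 + 4.281·0.4035 = 23.61 t (target 23.61 t)
  SiO2: 14.57·0.5186 + 70.02·0.6382 + 4.296·0.3267 = 53.65 t (target 53.65 t)
  ZrO2: 4.296·0.6723 = 2.888 t (target 2.888 t)
  CaO: 14.57·0.4784 + 4.281·0.5866 = 9.482 t (target 9.483 t)
  K2O: 15.35·0.6761 = 10.38 t (target 10.38 t)
Glass-mass bookkeeping: net batch after ignition = 100.0 t (targets for the oxides total 100.0 t; versus the stated basis of 100.0 t — differing by rounding only).
Batch total: Σ batch = 108.5 t; LOI loss = Σ batch·LOI = 8.514 t; glass ÷ batch gives a yield of 92.15%.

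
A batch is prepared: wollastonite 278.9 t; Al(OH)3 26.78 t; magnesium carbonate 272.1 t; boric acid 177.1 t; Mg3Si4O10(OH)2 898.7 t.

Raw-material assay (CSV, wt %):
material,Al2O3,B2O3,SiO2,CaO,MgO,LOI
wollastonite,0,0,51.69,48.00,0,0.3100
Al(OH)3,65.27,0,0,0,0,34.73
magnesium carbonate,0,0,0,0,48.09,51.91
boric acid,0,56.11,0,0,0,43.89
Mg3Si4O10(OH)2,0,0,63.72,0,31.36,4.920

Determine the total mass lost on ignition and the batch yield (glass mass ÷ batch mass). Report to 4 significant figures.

Each numeric step carries full precision in all steps. Rounding to 4 significant digits extends to each intermediate as shown; each reported value is rounded exactly once — derived quantities, which include yield, five oxide percentages, LOI, totals, net glass mass, are computed at exact precision, as written in the question or the answer, using the weight values at 1380 t of glass.
LOI of each material in turn:
  wollastonite: 278.9 × 0.003100 = 0.8646 t
  Al(OH)3: 26.78 × 0.3473 = 9.301 t
  magnesium carbonate: 272.1 × 0.5191 = 141.2 t
  boric acid: 177.1 × 0.4389 = 77.73 t
  Mg3Si4O10(OH)2: 898.7 × 0.04920 = 44.22 t
Total LOI = 273.4 t
Glass = batch − LOI = 1654 − 273.4 = 1380 t

LOI loss = 273.4 t; glass = 1380 t; yield = 83.47%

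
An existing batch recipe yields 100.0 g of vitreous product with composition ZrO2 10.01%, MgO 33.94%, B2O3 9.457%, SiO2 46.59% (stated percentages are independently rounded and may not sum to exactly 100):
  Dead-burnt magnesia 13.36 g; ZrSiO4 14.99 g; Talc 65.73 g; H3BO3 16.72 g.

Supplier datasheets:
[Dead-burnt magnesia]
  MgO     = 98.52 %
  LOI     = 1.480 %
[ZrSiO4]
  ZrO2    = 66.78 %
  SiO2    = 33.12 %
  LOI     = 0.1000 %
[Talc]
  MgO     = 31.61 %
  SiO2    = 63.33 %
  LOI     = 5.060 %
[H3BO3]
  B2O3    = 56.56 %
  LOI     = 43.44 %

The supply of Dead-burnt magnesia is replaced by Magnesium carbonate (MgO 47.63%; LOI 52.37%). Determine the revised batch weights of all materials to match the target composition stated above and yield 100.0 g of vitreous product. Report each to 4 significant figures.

Revised batch per 100.0 g vitreous product:
  Magnesium carbonate: 27.64 g
  ZrSiO4: 14.99 g
  Talc: 65.73 g
  H3BO3: 16.72 g
Total batch = 125.1 g; LOI loss = 25.08 g

Mid-chain values are shown, rounded to four significant figures, as written — the working math carries full float precision through every step — every reported figure sees exactly one rounding; the derived quantities, which include the totals, glass mass, the four compositions, ignition loss, the yield, are re-derived at full float precision, as they appear in the question or the answer, starting from the weights per 100.0 g of glass.
Target oxide masses per 100.0 g vitreous product:
  ZrO2: 10.01% × 100.0 = 10.01 g
  MgO: 33.94% × 100.0 = 33.94 g
  B2O3: 9.457% × 100.0 = 9.457 g
  SiO2: 46.59% × 100.0 = 46.59 g
Mass-balance tally per oxide from the weights as reported, under the basis named above (delivered sums recover each target within answer rounding):
  ZrO2: 14.99·0.6678 = 10.01 g (target 10.01 g)
  MgO: 27.64·0.4763 + 65.73·0.3161 = 33.94 g (target 33.94 g)
  B2O3: 16.72·0.5656 = 9.457 g (target 9.457 g)
  SiO2: 14.99·0.3312 + 65.73·0.6333 = 46.59 g (target 46.59 g)
Mass balance on the glass: total batch − LOI = 100.0 g (the Σ of target masses is 100.0 g; with the basis standing at 100.0 g — deltas are rounding alone).
Whole-batch sum: Σ batch = 125.1 g; loss to ignition Σ batch·LOI = 25.08 g; as yield: glass ÷ batch → 79.95%.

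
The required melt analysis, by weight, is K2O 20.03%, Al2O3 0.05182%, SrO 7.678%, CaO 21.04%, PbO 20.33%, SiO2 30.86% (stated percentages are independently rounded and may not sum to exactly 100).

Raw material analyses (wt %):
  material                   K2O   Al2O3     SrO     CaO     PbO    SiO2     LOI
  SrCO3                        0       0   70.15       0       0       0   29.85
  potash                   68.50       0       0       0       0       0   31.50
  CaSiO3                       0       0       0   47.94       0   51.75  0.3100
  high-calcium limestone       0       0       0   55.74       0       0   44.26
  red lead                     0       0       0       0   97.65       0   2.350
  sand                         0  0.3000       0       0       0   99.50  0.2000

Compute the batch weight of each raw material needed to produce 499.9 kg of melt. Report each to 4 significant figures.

All internal work holds exact precision throughout; values along the way are printed, rounded to four significant digits, across the worked steps — a single rounding completes every reported figure — derived quantities are computed at exact precision (the six compositions, glass mass, totals, yield, LOI) using the weight values on 499.9 kg of glass, as given in the problem or the answer.
Target oxide masses per 499.9 kg melt:
  K2O: 20.03% × 499.9 = 100.1 kg
  Al2O3: 0.05182% × 499.9 = 0.2590 kg
  SrO: 7.678% × 499.9 = 38.38 kg
  CaO: 21.04% × 499.9 = 105.2 kg
  PbO: 20.33% × 499.9 = 101.6 kg
  SiO2: 30.86% × 499.9 = 154.3 kg
Verifying the oxide balance applying the batch weights above, at the basis given (every target is met by its sum given rounding of the digits):
  K2O: 146.2·0.6850 = 100.1 kg (target 100.1 kg)
  Al2O3: 86.35·0.003000 = 0.2591 kg (target 0.2590 kg)
  SrO: 54.71·0.7015 = 38.38 kg (target 38.38 kg)
  CaO: 132.1·0.4794 + 75.10·0.5574 = 105.2 kg (target 105.2 kg)
  PbO: 104.1·0.9765 = 101.7 kg (target 101.6 kg)
  SiO2: 132.1·0.5175 + 86.35·0.9950 = 154.3 kg (target 154.3 kg)
Glass-mass closure: net batch after ignition = 499.9 kg (the Σ of target masses is 499.8 kg; versus the stated basis of 499.9 kg — gaps are rounding artifacts).
Whole-batch sum: Σ batch = 598.6 kg; Σ batch·LOI gives LOI loss = 98.65 kg; as yield: glass ÷ batch → 83.52%.

Batch per 499.9 kg melt:
  SrCO3: 54.71 kg
  potash: 146.2 kg
  CaSiO3: 132.1 kg
  high-calcium limestone: 75.10 kg
  red lead: 104.1 kg
  sand: 86.35 kg
Total batch = 598.6 kg; LOI loss = 98.65 kg; yield = 83.52%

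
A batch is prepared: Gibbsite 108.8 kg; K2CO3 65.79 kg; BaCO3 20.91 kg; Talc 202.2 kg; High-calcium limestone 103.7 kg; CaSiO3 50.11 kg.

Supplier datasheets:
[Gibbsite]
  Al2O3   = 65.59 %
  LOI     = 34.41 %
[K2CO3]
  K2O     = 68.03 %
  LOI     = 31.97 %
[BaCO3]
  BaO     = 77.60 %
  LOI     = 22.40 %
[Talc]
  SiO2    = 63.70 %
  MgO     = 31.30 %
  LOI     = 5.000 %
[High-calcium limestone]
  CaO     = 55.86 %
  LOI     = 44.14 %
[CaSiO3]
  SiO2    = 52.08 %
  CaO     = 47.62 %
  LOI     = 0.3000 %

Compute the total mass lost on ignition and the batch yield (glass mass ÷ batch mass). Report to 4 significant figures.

LOI loss = 119.2 kg; glass = 432.3 kg; yield = 78.39%

Full float precision is kept all the way through; values along the way appear (rounded to 4 significant figures) between the steps — every reported result is rounded exactly once; derived quantities are re-derived in full precision (totals, LOI, glass mass, the yield, six oxide percentages) from the weighed amounts on 432.3 kg of glass exactly as shown in problem or answer.
Per-material ignition loss:
  Gibbsite: 108.8 × 0.3441 = 37.44 kg
  K2CO3: 65.79 × 0.3197 = 21.03 kg
  BaCO3: 20.91 × 0.2240 = 4.684 kg
  Talc: 202.2 × 0.05000 = 10.11 kg
  High-calcium limestone: 103.7 × 0.4414 = 45.77 kg
  CaSiO3: 50.11 × 0.003000 = 0.1503 kg
Total LOI = 119.2 kg
Glass = batch − LOI = 551.5 − 119.2 = 432.3 kg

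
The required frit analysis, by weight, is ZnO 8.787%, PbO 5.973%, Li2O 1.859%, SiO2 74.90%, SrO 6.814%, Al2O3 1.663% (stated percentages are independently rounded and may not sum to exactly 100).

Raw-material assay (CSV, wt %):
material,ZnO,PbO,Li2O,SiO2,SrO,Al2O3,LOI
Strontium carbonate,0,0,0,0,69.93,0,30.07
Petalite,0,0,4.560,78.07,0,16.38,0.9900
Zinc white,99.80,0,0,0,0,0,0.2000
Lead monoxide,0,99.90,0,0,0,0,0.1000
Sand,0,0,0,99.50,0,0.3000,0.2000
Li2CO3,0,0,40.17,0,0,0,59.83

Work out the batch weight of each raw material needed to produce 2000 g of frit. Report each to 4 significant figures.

Batch per 2000 g frit:
  Strontium carbonate: 194.9 g
  Petalite: 178.0 g
  Zinc white: 176.1 g
  Lead monoxide: 119.6 g
  Sand: 1366 g
  Li2CO3: 72.35 g
Total batch = 2107 g; LOI loss = 106.9 g; yield = 94.93%

Values along the way are rounded off to 4 significant digits wherever printed; the working math keeps full precision through the solve. Every reported number takes a single rounding — the derived quantities (the yield, six oxide percentages, the totals, ignition loss, glass mass) are carried from the batch weights at 2000 g of glass in exact precision as written in the question or the answer.
Oxide-by-oxide targets in 2000 g frit:
  ZnO: 8.787% × 2000 = 175.7 g
  PbO: 5.973% × 2000 = 119.5 g
  Li2O: 1.859% × 2000 = 37.18 g
  SiO2: 74.90% × 2000 = 1498 g
  SrO: 6.814% × 2000 = 136.3 g
  Al2O3: 1.663% × 2000 = 33.26 g
Mass-balance tally per oxide working from each reported weight, at the basis given (delivered sums recover each target modulo rounding of the values):
  ZnO: 176.1·0.9980 = 175.7 g (target 175.7 g)
  PbO: 119.6·0.9990 = 119.5 g (target 119.5 g)
  Li2O: 178.0·0.04560 + 72.35·0.4017 = 37.18 g (target 37.18 g)
  SiO2: 178.0·0.7807 + 1366·0.9950 = 1498 g (target 1498 g)
  SrO: 194.9·0.6993 = 136.3 g (target 136.3 g)
  Al2O3: 178.0·0.1638 + 1366·0.003000 = 33.25 g (target 33.26 g)
Auditing the glass mass value: Σ batch − LOI loss = 2000 g (per-oxide target masses sum to 2000 g; with the basis standing at 2000 g — differing by rounding only).
Total batch = Σ batch = 2107 g; the LOI term Σ batch·LOI equals 106.9 g; yield, glass over the total, = 94.93%.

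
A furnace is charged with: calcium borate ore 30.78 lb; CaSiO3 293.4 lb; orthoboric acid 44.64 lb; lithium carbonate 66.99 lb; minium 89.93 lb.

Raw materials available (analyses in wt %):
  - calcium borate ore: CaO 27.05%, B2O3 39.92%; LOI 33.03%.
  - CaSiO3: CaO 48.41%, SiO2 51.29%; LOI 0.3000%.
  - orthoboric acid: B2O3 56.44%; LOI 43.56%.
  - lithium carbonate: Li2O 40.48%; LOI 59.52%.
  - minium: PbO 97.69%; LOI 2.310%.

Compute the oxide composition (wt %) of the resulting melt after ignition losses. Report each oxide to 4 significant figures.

The whole derivation runs at full float precision all the way through. Mid-chain values are printed (rounded to four significant figures) across the worked steps. A single rounding produces each reported number; all derived quantities, which include totals, the five compositions, net glass mass, the yield, LOI, are carried at full precision, as they appear in the question or the answer, starting from the weights per 453.3 lb of glass.
Mass of each oxide from the mix:
  PbO: 89.93·0.9769 = 87.85 lb
  Li2O: 66.99·0.4048 = 27.12 lb
  CaO: 30.78·0.2705 + 293.4·0.4841 = 150.4 lb
  SiO2: 293.4·0.5129 = 150.5 lb
  B2O3: 30.78·0.3992 + 44.64·0.5644 = 37.48 lb
LOI: 30.78·0.3303 + 293.4·0.003000 + 44.64·0.4356 + 66.99·0.5952 + 89.93·0.02310 = 72.44 lb
Glass = total batch minus LOI = 525.7 − 72.44 = 453.3 lb (matching Σ of the oxides)
each wt % is 100 × oxide ÷ glass

Glass mass = 453.3 lb (batch 525.7 − LOI 72.44).
Composition: PbO 19.38%, Li2O 5.982%, CaO 33.17%, SiO2 33.20%, B2O3 8.269%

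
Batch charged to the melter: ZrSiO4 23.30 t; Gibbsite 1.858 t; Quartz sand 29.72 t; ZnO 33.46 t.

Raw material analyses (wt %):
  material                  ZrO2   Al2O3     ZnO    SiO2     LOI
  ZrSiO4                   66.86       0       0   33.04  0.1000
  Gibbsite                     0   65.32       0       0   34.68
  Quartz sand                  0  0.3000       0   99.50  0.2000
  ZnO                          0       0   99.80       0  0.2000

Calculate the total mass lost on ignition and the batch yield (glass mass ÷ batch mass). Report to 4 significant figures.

In-progress results are printed (rounded to four significant figures) when written out — full precision is carried from first step to last. Exactly one rounding lands on every reported value; the derived quantities (LOI, yield, glass mass, the totals, the four compositions) are recomputed from the batch weights on 87.54 t of glass at full float precision as set out in the problem or the answer.
Ignition loss by material:
  ZrSiO4: 23.30 × 0.001000 = 0.02330 t
  Gibbsite: 1.858 × 0.3468 = 0.6444 t
  Quartz sand: 29.72 × 0.002000 = 0.05944 t
  ZnO: 33.46 × 0.002000 = 0.06692 t
Total LOI = 0.7940 t
Glass = batch − LOI = 88.34 − 0.7940 = 87.54 t

LOI loss = 0.7940 t; glass = 87.54 t; yield = 99.10%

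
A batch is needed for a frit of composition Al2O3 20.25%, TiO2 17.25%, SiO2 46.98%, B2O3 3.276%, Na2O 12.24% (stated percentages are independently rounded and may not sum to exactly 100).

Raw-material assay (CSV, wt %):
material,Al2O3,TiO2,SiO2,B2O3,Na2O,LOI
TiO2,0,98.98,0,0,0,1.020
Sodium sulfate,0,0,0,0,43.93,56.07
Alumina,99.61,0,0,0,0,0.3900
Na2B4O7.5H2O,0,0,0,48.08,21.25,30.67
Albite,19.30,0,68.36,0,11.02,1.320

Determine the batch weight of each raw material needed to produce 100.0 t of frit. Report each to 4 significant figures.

Each numeric step carries full precision at all times. Mid-chain values are printed (rounded to 4 significant figures) alongside each step — every reported number takes exactly one rounding; the derived quantities, including glass mass, yield, the totals, LOI, the five compositions, are recomputed starting from the weights at 100.0 t of glass at full float precision, as given in problem or answer.
Target oxide masses per 100.0 t frit:
  Al2O3: 20.25% × 100.0 = 20.25 t
  TiO2: 17.25% × 100.0 = 17.25 t
  SiO2: 46.98% × 100.0 = 46.98 t
  B2O3: 3.276% × 100.0 = 3.276 t
  Na2O: 12.24% × 100.0 = 12.24 t
Oxide-by-oxide audit working from each reported weight, versus the basis set out (every target is met by its sum exact up to rounding of places):
  Al2O3: 7.014·0.9961 + 68.72·0.1930 = 20.25 t (target 20.25 t)
  TiO2: 17.43·0.9898 = 17.25 t (target 17.25 t)
  SiO2: 68.72·0.6836 = 46.98 t (target 46.98 t)
  B2O3: 6.814·0.4808 = 3.276 t (target 3.276 t)
  Na2O: 7.327·0.4393 + 6.814·0.2125 + 68.72·0.1102 = 12.24 t (target 12.24 t)
Glass mass check: total charge less LOI = 99.99 t (summing oxide targets gives 100.0 t; with the basis standing at 100.0 t — any gap is answer rounding).
Adding the batch up: Σ batch = 107.3 t; LOI loss = Σ batch·LOI = 7.310 t; yield, glass over the total, = 93.19%.

Batch per 100.0 t frit:
  TiO2: 17.43 t
  Sodium sulfate: 7.327 t
  Alumina: 7.014 t
  Na2B4O7.5H2O: 6.814 t
  Albite: 68.72 t
Total batch = 107.3 t; LOI loss = 7.310 t; yield = 93.19%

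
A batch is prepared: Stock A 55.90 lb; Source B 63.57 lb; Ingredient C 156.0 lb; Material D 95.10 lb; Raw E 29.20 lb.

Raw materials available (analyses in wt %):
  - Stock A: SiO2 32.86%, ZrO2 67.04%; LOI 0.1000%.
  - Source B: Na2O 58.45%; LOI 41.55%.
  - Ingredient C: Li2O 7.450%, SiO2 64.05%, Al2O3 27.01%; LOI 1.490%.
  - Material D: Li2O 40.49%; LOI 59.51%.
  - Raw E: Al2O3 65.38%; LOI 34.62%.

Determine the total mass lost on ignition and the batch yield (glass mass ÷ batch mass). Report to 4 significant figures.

LOI loss = 95.50 lb; glass = 304.3 lb; yield = 76.11%

Intermediates are printed rounded to four significant digits in the printout — every computation maintains full float precision at each step — each reported figure is rounded a single time. Derived quantities, including totals, LOI, the yield, net glass mass, five oxide percentages, are re-derived from the weighed amounts on 304.3 lb of glass in exact precision, as they appear in problem or answer.
Loss on ignition, line by line:
  Stock A: 55.90 × 0.001000 = 0.05590 lb
  Source B: 63.57 × 0.4155 = 26.41 lb
  Ingredient C: 156.0 × 0.01490 = 2.324 lb
  Material D: 95.10 × 0.5951 = 56.59 lb
  Raw E: 29.20 × 0.3462 = 10.11 lb
Total LOI = 95.50 lb
Glass = batch − LOI = 399.8 − 95.50 = 304.3 lb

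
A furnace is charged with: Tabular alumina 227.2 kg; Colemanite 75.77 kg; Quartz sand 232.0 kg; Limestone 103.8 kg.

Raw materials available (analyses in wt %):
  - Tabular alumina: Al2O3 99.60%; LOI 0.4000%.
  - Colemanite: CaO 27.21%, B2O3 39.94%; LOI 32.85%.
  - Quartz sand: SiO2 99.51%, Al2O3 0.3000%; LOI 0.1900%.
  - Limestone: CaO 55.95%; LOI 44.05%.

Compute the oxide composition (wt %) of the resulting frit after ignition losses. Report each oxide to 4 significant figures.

The working math carries full float precision at every stage — the intermediate values are shown rounded to four significant figures at each printed step — each reported number is rounded only once; all derived quantities (the totals, the yield, net glass mass, four oxide percentages, ignition loss) are rebuilt starting from the weights on 566.8 kg of glass in full precision, as they appear in the problem or answer text.
Oxide masses out of the charge:
  SiO2: 232.0·0.9951 = 230.9 kg
  CaO: 75.77·0.2721 + 103.8·0.5595 = 78.69 kg
  B2O3: 75.77·0.3994 = 30.26 kg
  Al2O3: 227.2·0.9960 + 232.0·0.003000 = 227.0 kg
LOI: 227.2·0.004000 + 75.77·0.3285 + 232.0·0.001900 + 103.8·0.4405 = 71.96 kg
Net of LOI, the glass mass = 638.8 − 71.96 = 566.8 kg (= the summed oxide contributions)
wt %: oxide over glass, times 100

Glass mass = 566.8 kg (batch 638.8 − LOI 71.96).
Composition: SiO2 40.73%, CaO 13.88%, B2O3 5.339%, Al2O3 40.05%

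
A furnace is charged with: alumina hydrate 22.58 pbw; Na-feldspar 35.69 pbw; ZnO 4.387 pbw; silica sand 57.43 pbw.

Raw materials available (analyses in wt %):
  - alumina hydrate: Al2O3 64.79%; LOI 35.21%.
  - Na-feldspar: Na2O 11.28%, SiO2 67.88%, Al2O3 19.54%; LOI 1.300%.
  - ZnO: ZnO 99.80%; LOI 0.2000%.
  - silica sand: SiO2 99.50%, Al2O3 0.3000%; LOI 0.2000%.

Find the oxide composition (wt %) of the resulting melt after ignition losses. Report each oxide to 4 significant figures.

Every computation holds full float precision throughout. Values along the way appear, rounded to 4 significant digits, across the worked steps — each reported value includes exactly one rounding. Derived quantities, including the yield, LOI, glass mass, the four compositions, totals, are recomputed from the weighed amounts for 111.5 pbw of glass in full precision, as written in the question or the answer.
Per-oxide mass from batch:
  Na2O: 35.69·0.1128 = 4.026 pbw
  SiO2: 35.69·0.6788 + 57.43·0.9950 = 81.37 pbw
  ZnO: 4.387·0.9980 = 4.378 pbw
  Al2O3: 22.58·0.6479 + 35.69·0.1954 + 57.43·0.003000 = 21.78 pbw
LOI: 22.58·0.3521 + 35.69·0.01300 + 4.387·0.002000 + 57.43·0.002000 = 8.538 pbw
The glass mass, total less LOI, = 120.1 − 8.538 = 111.5 pbw (= Σ oxide masses)
wt % = 100 × oxide mass / glass mass

Glass mass = 111.5 pbw (batch 120.1 − LOI 8.538).
Composition: Na2O 3.609%, SiO2 72.94%, ZnO 3.925%, Al2O3 19.52%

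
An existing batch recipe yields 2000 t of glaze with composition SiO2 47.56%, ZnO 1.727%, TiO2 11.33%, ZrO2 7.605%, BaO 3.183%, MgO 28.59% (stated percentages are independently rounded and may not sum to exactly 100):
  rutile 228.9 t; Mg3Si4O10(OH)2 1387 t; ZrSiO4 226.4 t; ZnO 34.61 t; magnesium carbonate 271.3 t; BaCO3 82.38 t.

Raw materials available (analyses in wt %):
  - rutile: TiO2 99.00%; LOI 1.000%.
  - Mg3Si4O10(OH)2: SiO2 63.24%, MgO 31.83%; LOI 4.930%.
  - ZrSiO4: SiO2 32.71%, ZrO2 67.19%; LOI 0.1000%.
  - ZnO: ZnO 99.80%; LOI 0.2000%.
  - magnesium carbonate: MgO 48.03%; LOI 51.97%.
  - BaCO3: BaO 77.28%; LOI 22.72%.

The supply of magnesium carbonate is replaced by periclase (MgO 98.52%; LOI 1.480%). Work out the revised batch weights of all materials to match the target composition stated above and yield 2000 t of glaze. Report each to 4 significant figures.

The working math keeps full precision at all times. Values along the way appear, rounded to four significant digits, at each printed step — exactly one rounding lands on every reported number — the derived quantities (yield, six oxide percentages, ignition loss, the totals, glass mass) are carried at full float precision from the batch weights for 2000 t of glass precisely as stated by the question or the answer.
Oxide mass targets, per 2000 t glaze:
  SiO2: 47.56% × 2000 = 951.2 t
  ZnO: 1.727% × 2000 = 34.54 t
  TiO2: 11.33% × 2000 = 226.6 t
  ZrO2: 7.605% × 2000 = 152.1 t
  BaO: 3.183% × 2000 = 63.66 t
  MgO: 28.59% × 2000 = 571.8 t
Per-oxide balance check applying the batch weights above, against the basis in use (oxide sums agree with the targets given rounding of the digits):
  SiO2: 1387·0.6324 + 226.4·0.3271 = 951.2 t (target 951.2 t)
  ZnO: 34.61·0.9980 = 34.54 t (target 34.54 t)
  TiO2: 228.9·0.9900 = 226.6 t (target 226.6 t)
  ZrO2: 226.4·0.6719 = 152.1 t (target 152.1 t)
  BaO: 82.38·0.7728 = 63.66 t (target 63.66 t)
  MgO: 1387·0.3183 + 132.3·0.9852 = 571.8 t (target 571.8 t)
Glass mass check: the batch minus its LOI: 2000 t (the Σ of target masses is 2000 t; stated basis 2000 t — a pure rounding effect).
Adding the batch up: Σ batch = 2092 t; LOI loss = Σ batch·LOI = 91.64 t; yield, glass over the total, = 95.62%.

Revised batch per 2000 t glaze:
  rutile: 228.9 t
  Mg3Si4O10(OH)2: 1387 t
  ZrSiO4: 226.4 t
  ZnO: 34.61 t
  periclase: 132.3 t
  BaCO3: 82.38 t
Total batch = 2092 t; LOI loss = 91.64 t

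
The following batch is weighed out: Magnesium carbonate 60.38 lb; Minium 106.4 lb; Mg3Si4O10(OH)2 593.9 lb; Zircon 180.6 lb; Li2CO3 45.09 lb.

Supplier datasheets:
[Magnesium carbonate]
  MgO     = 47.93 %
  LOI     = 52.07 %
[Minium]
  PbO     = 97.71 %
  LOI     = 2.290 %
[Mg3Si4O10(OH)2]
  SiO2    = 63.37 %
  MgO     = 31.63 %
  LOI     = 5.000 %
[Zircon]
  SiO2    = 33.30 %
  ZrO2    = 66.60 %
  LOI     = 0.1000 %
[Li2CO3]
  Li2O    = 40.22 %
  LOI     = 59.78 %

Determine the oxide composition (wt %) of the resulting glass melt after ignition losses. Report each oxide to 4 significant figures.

Mid-chain values are displayed (rounded to 4 significant figures) on the page. All internal work holds full float precision from first step to last. Every reported figure takes just one rounding; all derived quantities (the totals, glass mass, LOI, yield, five oxide percentages) are recomputed at exact precision using the weight values per 895.7 lb of glass exactly as shown in problem or answer.
Per-oxide mass from batch:
  Li2O: 45.09·0.4022 = 18.14 lb
  SiO2: 593.9·0.6337 + 180.6·0.3330 = 436.5 lb
  PbO: 106.4·0.9771 = 104.0 lb
  ZrO2: 180.6·0.6660 = 120.3 lb
  MgO: 60.38·0.4793 + 593.9·0.3163 = 216.8 lb
LOI: 60.38·0.5207 + 106.4·0.02290 + 593.9·0.05000 + 180.6·0.001000 + 45.09·0.5978 = 90.71 lb
Resulting glass, batch − LOI: 986.4 − 90.71 = 895.7 lb (consistent with Σ oxide mass)
each oxide over glass, ×100, is wt %

Glass mass = 895.7 lb (batch 986.4 − LOI 90.71).
Composition: Li2O 2.025%, SiO2 48.73%, PbO 11.61%, ZrO2 13.43%, MgO 24.20%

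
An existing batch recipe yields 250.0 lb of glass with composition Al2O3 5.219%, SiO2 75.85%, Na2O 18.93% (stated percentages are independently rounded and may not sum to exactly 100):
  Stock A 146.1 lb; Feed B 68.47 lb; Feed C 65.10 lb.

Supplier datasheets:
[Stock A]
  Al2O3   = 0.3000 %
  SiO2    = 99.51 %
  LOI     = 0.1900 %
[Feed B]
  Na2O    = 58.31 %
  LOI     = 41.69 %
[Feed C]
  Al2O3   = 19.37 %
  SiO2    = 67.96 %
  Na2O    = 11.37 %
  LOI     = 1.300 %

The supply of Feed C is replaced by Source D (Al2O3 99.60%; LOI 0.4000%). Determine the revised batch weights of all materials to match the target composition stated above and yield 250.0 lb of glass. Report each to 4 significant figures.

The intermediate values are shown rounded to four significant figures in the printout. Each numeric step holds full float precision at each step; every reported value takes a single rounding; derived quantities (ignition loss, glass mass, three oxide percentages, yield, totals) are re-derived using the weight values per 250.0 lb of glass in exact precision, as set out in problem or answer.
Target oxide masses per 250.0 lb glass:
  Al2O3: 5.219% × 250.0 = 13.05 lb
  SiO2: 75.85% × 250.0 = 189.6 lb
  Na2O: 18.93% × 250.0 = 47.32 lb
Mass-balance tally per oxide from the weights as reported, on the stated basis (delivered sums recover each target inside rounding margins):
  Al2O3: 190.6·0.003000 + 12.53·0.9960 = 13.05 lb (target 13.05 lb)
  SiO2: 190.6·0.9951 = 189.7 lb (target 189.6 lb)
  Na2O: 81.16·0.5831 = 47.32 lb (target 47.32 lb)
Glass mass check: total batch − LOI = 250.0 lb (targets for the oxides total 250.0 lb; stated basis 250.0 lb — a pure rounding effect).
Whole-batch sum: Σ batch = 284.3 lb; ignition loss, Σ(batch × LOI) = 34.25 lb; yield: glass divided by total = 87.95%.

Revised batch per 250.0 lb glass:
  Stock A: 190.6 lb
  Feed B: 81.16 lb
  Source D: 12.53 lb
Total batch = 284.3 lb; LOI loss = 34.25 lb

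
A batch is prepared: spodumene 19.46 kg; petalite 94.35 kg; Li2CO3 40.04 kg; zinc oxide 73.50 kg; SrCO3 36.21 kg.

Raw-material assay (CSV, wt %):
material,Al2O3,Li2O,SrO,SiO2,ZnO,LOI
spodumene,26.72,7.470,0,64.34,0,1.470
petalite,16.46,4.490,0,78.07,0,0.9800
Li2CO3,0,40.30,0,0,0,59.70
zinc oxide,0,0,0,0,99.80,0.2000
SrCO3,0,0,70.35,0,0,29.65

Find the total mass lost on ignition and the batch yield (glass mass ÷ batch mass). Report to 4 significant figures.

LOI loss = 36.00 kg; glass = 227.6 kg; yield = 86.34%

In-progress results are displayed rounded to four significant digits within the worked lines; each numeric step keeps exact precision all the way through; each reported number takes exactly one rounding; all derived quantities are re-derived at full precision (glass mass, totals, ignition loss, yield, the five compositions) from the batch weights on 227.6 kg of glass exactly as printed in the problem or the answer.
Ignition loss by material:
  spodumene: 19.46 × 0.01470 = 0.2861 kg
  petalite: 94.35 × 0.009800 = 0.9246 kg
  Li2CO3: 40.04 × 0.5970 = 23.90 kg
  zinc oxide: 73.50 × 0.002000 = 0.1470 kg
  SrCO3: 36.21 × 0.2965 = 10.74 kg
Total LOI = 36.00 kg
Glass = batch − LOI = 263.6 − 36.00 = 227.6 kg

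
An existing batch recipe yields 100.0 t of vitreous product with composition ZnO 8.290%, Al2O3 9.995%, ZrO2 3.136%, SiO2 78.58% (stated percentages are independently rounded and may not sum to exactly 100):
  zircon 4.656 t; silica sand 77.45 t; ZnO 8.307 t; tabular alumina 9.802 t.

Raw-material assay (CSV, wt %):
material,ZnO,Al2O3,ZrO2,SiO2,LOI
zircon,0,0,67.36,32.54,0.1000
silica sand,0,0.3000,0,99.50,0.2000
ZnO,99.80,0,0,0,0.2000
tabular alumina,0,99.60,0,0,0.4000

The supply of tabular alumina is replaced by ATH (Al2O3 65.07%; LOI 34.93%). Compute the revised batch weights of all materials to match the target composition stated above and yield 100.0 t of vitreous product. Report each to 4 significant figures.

The intermediate values are printed rounded to 4 significant digits in the printout — the working math keeps full float precision in all steps; each reported number is rounded just once; the derived quantities (the totals, net glass mass, yield, ignition loss, four oxide percentages) are re-derived using the weight values per 100.0 t of glass in exact precision as they appear in problem or answer.
Oxide mass targets, per 100.0 t vitreous product:
  ZnO: 8.290% × 100.0 = 8.290 t
  Al2O3: 9.995% × 100.0 = 9.995 t
  ZrO2: 3.136% × 100.0 = 3.136 t
  SiO2: 78.58% × 100.0 = 78.58 t
Oxide-by-oxide audit working from each reported weight, at the basis given (every target is met by its sum once rounding is allowed for):
  ZnO: 8.307·0.9980 = 8.290 t (target 8.290 t)
  Al2O3: 77.45·0.003000 + 15.00·0.6507 = 9.993 t (target 9.995 t)
  ZrO2: 4.656·0.6736 = 3.136 t (target 3.136 t)
  SiO2: 4.656·0.3254 + 77.45·0.9950 = 78.58 t (target 78.58 t)
Glass-mass sanity pass: total charge less LOI = 100.0 t (targets for the oxides total 100.0 t; with the basis standing at 100.0 t — any gap is answer rounding).
Adding the batch up: Σ batch = 105.4 t; ignition loss, Σ(batch × LOI) = 5.416 t; yield: glass divided by total = 94.86%.

Revised batch per 100.0 t vitreous product:
  zircon: 4.656 t
  silica sand: 77.45 t
  ZnO: 8.307 t
  ATH: 15.00 t
Total batch = 105.4 t; LOI loss = 5.416 t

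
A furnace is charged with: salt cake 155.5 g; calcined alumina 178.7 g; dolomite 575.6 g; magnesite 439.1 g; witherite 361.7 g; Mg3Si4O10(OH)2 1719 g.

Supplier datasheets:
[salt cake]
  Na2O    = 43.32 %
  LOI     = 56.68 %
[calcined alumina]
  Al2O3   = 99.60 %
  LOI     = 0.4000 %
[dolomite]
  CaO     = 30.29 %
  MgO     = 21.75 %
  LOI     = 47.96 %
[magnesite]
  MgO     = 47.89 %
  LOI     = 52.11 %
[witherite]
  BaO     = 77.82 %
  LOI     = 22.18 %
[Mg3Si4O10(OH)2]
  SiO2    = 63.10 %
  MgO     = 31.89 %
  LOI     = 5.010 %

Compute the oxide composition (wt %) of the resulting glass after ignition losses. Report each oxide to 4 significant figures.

Working values are displayed rounded to 4 significant figures as written. All internal work carries exact precision from start to finish; exactly one rounding is applied to every reported result. Derived quantities, which include totals, the six compositions, LOI, the yield, net glass mass, are recomputed in full precision, as set out in the question or the answer, starting from the weights on 2670 g of glass.
Per-oxide mass from batch:
  CaO: 575.6·0.3029 = 174.3 g
  Na2O: 155.5·0.4332 = 67.36 g
  Al2O3: 178.7·0.9960 = 178.0 g
  SiO2: 1719·0.6310 = 1085 g
  MgO: 575.6·0.2175 + 439.1·0.4789 + 1719·0.3189 = 883.7 g
  BaO: 361.7·0.7782 = 281.5 g
LOI: 155.5·0.5668 + 178.7·0.004000 + 575.6·0.4796 + 439.1·0.5211 + 361.7·0.2218 + 1719·0.05010 = 760.1 g
Glass = total batch minus LOI = 3430 − 760.1 = 2670 g (the oxide masses sum to this)
wt % = 100 × oxide mass / glass mass

Glass mass = 2670 g (batch 3430 − LOI 760.1).
Composition: CaO 6.531%, Na2O 2.523%, Al2O3 6.667%, SiO2 40.63%, MgO 33.10%, BaO 10.54%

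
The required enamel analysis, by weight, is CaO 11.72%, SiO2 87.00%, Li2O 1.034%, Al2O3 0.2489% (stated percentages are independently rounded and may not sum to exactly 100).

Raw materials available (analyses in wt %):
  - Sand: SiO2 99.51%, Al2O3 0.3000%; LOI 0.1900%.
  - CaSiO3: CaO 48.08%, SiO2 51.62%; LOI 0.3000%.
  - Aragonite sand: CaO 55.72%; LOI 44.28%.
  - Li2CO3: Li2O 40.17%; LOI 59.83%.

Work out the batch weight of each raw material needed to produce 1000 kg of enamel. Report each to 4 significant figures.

Batch per 1000 kg enamel:
  Sand: 829.7 kg
  CaSiO3: 86.01 kg
  Aragonite sand: 136.1 kg
  Li2CO3: 25.74 kg
Total batch = 1078 kg; LOI loss = 77.50 kg; yield = 92.81%

Values along the way are printed, rounded to four significant digits, across the worked steps — all internal work holds full precision throughout. Every reported number undergoes a single rounding; the derived quantities (the four compositions, totals, net glass mass, the yield, LOI) are rebuilt at full precision using the weight values per 1000 kg of glass as given in the problem or answer text.
Oxide mass targets, per 1000 kg enamel:
  CaO: 11.72% × 1000 = 117.2 kg
  SiO2: 87.00% × 1000 = 870.0 kg
  Li2O: 1.034% × 1000 = 10.34 kg
  Al2O3: 0.2489% × 1000 = 2.489 kg
Balance tally, oxide-wise, per the reported batch figures, against the basis in use (every target is met by its sum modulo rounding of the values):
  CaO: 86.01·0.4808 + 136.1·0.5572 = 117.2 kg (target 117.2 kg)
  SiO2: 829.7·0.9951 + 86.01·0.5162 = 870.0 kg (target 870.0 kg)
  Li2O: 25.74·0.4017 = 10.34 kg (target 10.34 kg)
  Al2O3: 829.7·0.003000 = 2.489 kg (target 2.489 kg)
Auditing the glass mass value: the batch minus its LOI: 1000 kg (the Σ of target masses is 1000 kg; against the stated basis, 1000 kg — any gap is answer rounding).
Batch grand total — Σ batch = 1078 kg; ignition loss, Σ(batch × LOI) = 77.50 kg; yield = glass ÷ total batch = 92.81%.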